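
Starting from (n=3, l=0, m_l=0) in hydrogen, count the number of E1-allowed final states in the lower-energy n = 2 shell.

3

E1 requires Δl = ±1, so l_f ∈ {-1, 1}; with 0 ≤ l_f ≤ n_f−1 = 1, the allowed l_f values are {1}.
For l_f = 1: m_f ∈ {m_i−1, m_i, m_i+1} ∩ [−1, 1] = {-1, 0, 1} → 3 states.
Total: 3.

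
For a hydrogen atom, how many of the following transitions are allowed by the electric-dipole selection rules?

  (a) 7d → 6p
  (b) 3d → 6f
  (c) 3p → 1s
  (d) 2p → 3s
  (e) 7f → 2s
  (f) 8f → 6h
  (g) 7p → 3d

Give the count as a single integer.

(a) allowed
(b) allowed
(c) allowed
(d) allowed
(e) forbidden — Δl = -3 (E1 requires Δl = ±1)
(f) forbidden — Δl = +2 (E1 requires Δl = ±1)
(g) allowed
Total allowed: 5 of 7.

5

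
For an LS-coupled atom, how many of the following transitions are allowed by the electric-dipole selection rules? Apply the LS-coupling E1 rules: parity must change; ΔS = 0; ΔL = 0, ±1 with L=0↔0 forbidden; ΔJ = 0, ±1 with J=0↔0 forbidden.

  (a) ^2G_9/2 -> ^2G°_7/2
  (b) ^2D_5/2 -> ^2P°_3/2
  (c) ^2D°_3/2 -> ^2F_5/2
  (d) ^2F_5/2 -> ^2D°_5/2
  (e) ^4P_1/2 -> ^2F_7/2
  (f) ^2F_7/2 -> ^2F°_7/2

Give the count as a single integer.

(a) allowed
(b) allowed
(c) allowed
(d) allowed
(e) forbidden (parity, ΔS, ΔL, ΔJ fail)
(f) allowed
Total allowed: 5 of 6.

5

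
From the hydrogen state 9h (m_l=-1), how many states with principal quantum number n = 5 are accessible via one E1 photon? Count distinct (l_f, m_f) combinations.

E1 requires Δl = ±1, so l_f ∈ {4, 6}; with 0 ≤ l_f ≤ n_f−1 = 4, the allowed l_f values are {4}.
For l_f = 4: m_f ∈ {m_i−1, m_i, m_i+1} ∩ [−4, 4] = {-2, -1, 0} → 3 states.
Total: 3.

3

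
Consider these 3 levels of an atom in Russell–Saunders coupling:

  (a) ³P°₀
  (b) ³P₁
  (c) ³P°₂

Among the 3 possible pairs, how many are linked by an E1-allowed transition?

2

(a)–(b): allowed.
(a)–(c): forbidden (parity, ΔJ).
(b)–(c): allowed.
Allowed pairs: 2 of 3.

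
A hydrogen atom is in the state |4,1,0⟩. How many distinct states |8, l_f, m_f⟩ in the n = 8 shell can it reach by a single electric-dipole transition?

4

E1 requires Δl = ±1, so l_f ∈ {0, 2}; with 0 ≤ l_f ≤ n_f−1 = 7, the allowed l_f values are {0, 2}.
For l_f = 0: m_f ∈ {m_i−1, m_i, m_i+1} ∩ [−0, 0] = {0} → 1 state.
For l_f = 2: m_f ∈ {m_i−1, m_i, m_i+1} ∩ [−2, 2] = {-1, 0, 1} → 3 states.
Total: 4.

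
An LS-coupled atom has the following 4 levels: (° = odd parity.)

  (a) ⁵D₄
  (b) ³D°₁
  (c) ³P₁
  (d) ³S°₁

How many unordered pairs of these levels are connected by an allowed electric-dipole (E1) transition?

(a)–(b): forbidden (ΔS, ΔJ).
(a)–(c): forbidden (parity, ΔS, ΔJ).
(a)–(d): forbidden (ΔS, ΔL, ΔJ).
(b)–(c): allowed.
(b)–(d): forbidden (parity, ΔL).
(c)–(d): allowed.
Allowed pairs: 2 of 6.

2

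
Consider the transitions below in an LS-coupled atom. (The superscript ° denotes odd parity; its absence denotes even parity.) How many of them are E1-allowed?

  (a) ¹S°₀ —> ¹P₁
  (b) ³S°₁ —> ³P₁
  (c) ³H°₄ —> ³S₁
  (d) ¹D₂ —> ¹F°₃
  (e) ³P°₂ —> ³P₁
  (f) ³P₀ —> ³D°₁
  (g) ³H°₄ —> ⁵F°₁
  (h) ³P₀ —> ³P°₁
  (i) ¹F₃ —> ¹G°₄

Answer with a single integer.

(a) allowed
(b) allowed
(c) forbidden (ΔL, ΔJ fail)
(d) allowed
(e) allowed
(f) allowed
(g) forbidden (parity, ΔS, ΔL, ΔJ fail)
(h) allowed
(i) allowed
Total allowed: 7 of 9.

7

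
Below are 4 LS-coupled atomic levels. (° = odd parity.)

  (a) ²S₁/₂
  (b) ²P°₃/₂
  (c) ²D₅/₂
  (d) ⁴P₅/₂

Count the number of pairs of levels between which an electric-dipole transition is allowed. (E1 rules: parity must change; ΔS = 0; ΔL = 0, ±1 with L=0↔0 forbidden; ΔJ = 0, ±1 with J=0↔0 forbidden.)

(a)–(b): allowed.
(a)–(c): forbidden (parity, ΔL, ΔJ).
(a)–(d): forbidden (parity, ΔS, ΔJ).
(b)–(c): allowed.
(b)–(d): forbidden (ΔS).
(c)–(d): forbidden (parity, ΔS).
Allowed pairs: 2 of 6.

2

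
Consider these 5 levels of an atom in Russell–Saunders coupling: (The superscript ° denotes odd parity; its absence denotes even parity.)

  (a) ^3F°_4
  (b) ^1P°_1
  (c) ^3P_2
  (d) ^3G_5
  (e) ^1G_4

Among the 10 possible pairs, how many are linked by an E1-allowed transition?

1

(a)–(b): forbidden (parity, ΔS, ΔL, ΔJ).
(a)–(c): forbidden (ΔL, ΔJ).
(a)–(d): allowed.
(a)–(e): forbidden (ΔS).
(b)–(c): forbidden (ΔS).
(b)–(d): forbidden (ΔS, ΔL, ΔJ).
(b)–(e): forbidden (ΔL, ΔJ).
(c)–(d): forbidden (parity, ΔL, ΔJ).
(c)–(e): forbidden (parity, ΔS, ΔL, ΔJ).
(d)–(e): forbidden (parity, ΔS).
Allowed pairs: 1 of 10.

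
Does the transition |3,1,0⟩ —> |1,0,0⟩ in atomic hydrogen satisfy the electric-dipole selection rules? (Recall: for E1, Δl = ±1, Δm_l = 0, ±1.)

Δl = 0 − 1 = -1; the E1 rule Δl = ±1 is ok.
Δm_l = 0 − (0) = +0. E1 requires Δm_l = 0, ±1: ok.
All E1 selection rules are satisfied.

allowed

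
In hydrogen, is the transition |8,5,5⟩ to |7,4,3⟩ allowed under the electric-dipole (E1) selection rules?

forbidden

Δl = 4 − 5 = -1; the E1 rule Δl = ±1 is ✓.
Δm_l = 3 − (5) = -2. E1 requires Δm_l = 0, ±1: ✗.
The transition is electric-dipole forbidden.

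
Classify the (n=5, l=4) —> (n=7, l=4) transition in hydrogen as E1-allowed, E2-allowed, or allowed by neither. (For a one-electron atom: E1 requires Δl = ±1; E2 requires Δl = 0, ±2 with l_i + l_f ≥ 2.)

E2

Δl = 4 − 4 = +0; l_i + l_f = 8.
E1 (Δl = ±1): not satisfied.
E2 (Δl = 0,±2, l_i+l_f ≥ 2): satisfied.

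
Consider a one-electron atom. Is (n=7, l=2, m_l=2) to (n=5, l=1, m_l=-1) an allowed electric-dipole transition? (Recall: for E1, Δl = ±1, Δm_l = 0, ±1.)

forbidden

Δl = 1 − 2 = -1; the E1 rule Δl = ±1 is passes.
m_l: 2 → -1 (Δm_l = -3). |Δm_l| ≤ 1 fails.
The transition is electric-dipole forbidden.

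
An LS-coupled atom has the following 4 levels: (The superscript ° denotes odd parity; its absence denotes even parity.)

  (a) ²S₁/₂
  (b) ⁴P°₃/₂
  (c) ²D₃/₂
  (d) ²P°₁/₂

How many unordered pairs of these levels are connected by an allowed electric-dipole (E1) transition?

2

(a)–(b): forbidden (ΔS).
(a)–(c): forbidden (parity, ΔL).
(a)–(d): allowed.
(b)–(c): forbidden (ΔS).
(b)–(d): forbidden (parity, ΔS).
(c)–(d): allowed.
Allowed pairs: 2 of 6.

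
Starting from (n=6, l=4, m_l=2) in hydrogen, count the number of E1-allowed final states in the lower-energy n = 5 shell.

3

E1 requires Δl = ±1, so l_f ∈ {3, 5}; with 0 ≤ l_f ≤ n_f−1 = 4, the allowed l_f values are {3}.
For l_f = 3: m_f ∈ {m_i−1, m_i, m_i+1} ∩ [−3, 3] = {1, 2, 3} → 3 states.
Total: 3.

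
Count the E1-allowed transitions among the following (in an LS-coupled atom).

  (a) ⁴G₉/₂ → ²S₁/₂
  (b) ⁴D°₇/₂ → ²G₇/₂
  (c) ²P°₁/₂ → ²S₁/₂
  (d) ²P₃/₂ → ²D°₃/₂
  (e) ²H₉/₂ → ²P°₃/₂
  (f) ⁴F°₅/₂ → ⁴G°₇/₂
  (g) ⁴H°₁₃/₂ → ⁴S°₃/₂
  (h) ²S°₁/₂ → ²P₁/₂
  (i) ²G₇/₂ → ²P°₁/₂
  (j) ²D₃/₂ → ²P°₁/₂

(a) forbidden (parity, ΔS, ΔL, ΔJ fail)
(b) forbidden (ΔS, ΔL fail)
(c) allowed
(d) allowed
(e) forbidden (ΔL, ΔJ fail)
(f) forbidden (parity fails)
(g) forbidden (parity, ΔL, ΔJ fail)
(h) allowed
(i) forbidden (ΔL, ΔJ fail)
(j) allowed
Total allowed: 4 of 10.

4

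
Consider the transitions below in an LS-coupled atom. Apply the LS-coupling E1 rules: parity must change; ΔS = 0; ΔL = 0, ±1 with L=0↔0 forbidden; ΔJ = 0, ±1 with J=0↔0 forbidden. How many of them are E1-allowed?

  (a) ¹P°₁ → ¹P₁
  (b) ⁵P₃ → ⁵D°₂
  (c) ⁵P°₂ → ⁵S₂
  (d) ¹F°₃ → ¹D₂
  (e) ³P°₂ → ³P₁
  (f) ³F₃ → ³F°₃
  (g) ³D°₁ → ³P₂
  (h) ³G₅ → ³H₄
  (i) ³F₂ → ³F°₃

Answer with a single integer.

8

(a) allowed
(b) allowed
(c) allowed
(d) allowed
(e) allowed
(f) allowed
(g) allowed
(h) forbidden (parity fails)
(i) allowed
Total allowed: 8 of 9.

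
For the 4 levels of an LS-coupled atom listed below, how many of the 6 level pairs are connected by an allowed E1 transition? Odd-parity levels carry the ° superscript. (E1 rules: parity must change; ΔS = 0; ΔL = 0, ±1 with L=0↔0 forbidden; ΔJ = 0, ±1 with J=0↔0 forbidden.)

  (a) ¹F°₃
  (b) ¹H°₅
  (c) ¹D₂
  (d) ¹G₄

3

(a)–(b): forbidden (parity, ΔL, ΔJ).
(a)–(c): allowed.
(a)–(d): allowed.
(b)–(c): forbidden (ΔL, ΔJ).
(b)–(d): allowed.
(c)–(d): forbidden (parity, ΔL, ΔJ).
Allowed pairs: 3 of 6.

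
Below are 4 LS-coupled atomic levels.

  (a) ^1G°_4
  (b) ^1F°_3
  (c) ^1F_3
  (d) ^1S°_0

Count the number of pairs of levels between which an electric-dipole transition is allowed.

2

(a)–(b): forbidden (parity).
(a)–(c): allowed.
(a)–(d): forbidden (parity, ΔL, ΔJ).
(b)–(c): allowed.
(b)–(d): forbidden (parity, ΔL, ΔJ).
(c)–(d): forbidden (ΔL, ΔJ).
Allowed pairs: 2 of 6.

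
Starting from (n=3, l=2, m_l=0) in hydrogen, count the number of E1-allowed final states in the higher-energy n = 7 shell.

6

E1 requires Δl = ±1, so l_f ∈ {1, 3}; with 0 ≤ l_f ≤ n_f−1 = 6, the allowed l_f values are {1, 3}.
For l_f = 1: m_f ∈ {m_i−1, m_i, m_i+1} ∩ [−1, 1] = {-1, 0, 1} → 3 states.
For l_f = 3: m_f ∈ {m_i−1, m_i, m_i+1} ∩ [−3, 3] = {-1, 0, 1} → 3 states.
Total: 6.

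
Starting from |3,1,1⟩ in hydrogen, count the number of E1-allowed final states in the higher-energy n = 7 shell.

4

E1 requires Δl = ±1, so l_f ∈ {0, 2}; with 0 ≤ l_f ≤ n_f−1 = 6, the allowed l_f values are {0, 2}.
For l_f = 0: m_f ∈ {m_i−1, m_i, m_i+1} ∩ [−0, 0] = {0} → 1 state.
For l_f = 2: m_f ∈ {m_i−1, m_i, m_i+1} ∩ [−2, 2] = {0, 1, 2} → 3 states.
Total: 4.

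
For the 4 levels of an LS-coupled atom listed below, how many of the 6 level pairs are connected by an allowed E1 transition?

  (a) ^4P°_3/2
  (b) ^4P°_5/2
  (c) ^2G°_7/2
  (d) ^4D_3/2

2

(a)–(b): forbidden (parity).
(a)–(c): forbidden (parity, ΔS, ΔL, ΔJ).
(a)–(d): allowed.
(b)–(c): forbidden (parity, ΔS, ΔL).
(b)–(d): allowed.
(c)–(d): forbidden (ΔS, ΔL, ΔJ).
Allowed pairs: 2 of 6.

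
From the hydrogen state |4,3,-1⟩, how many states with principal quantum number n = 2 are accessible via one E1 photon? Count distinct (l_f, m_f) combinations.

0

E1 requires l_f ∈ {2, 4}, but neither lies in [0, 1], so no final state is reachable.
Total: 0.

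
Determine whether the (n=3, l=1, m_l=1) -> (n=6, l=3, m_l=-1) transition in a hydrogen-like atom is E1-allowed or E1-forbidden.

l: 1 → 3 (Δl = +2). Δl = ±1 ✗.
m_l: 1 → -1 (Δm_l = -2). |Δm_l| ≤ 1 ✗.
The transition is electric-dipole forbidden.

forbidden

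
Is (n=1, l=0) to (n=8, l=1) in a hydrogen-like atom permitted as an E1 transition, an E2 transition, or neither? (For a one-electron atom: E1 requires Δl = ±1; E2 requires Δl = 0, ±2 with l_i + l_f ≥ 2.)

Δl = 1 − 0 = +1; l_i + l_f = 1.
E1 (Δl = ±1): satisfied.
E2 (Δl = 0,±2, l_i+l_f ≥ 2): not satisfied.

E1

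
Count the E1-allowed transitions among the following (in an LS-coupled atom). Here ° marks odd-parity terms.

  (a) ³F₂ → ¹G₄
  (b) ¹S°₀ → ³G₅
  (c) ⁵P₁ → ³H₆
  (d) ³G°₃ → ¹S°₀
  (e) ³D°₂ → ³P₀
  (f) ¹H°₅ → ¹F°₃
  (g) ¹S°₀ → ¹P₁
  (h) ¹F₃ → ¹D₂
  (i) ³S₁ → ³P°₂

2

(a) forbidden (parity, ΔS, ΔJ fail)
(b) forbidden (ΔS, ΔL, ΔJ fail)
(c) forbidden (parity, ΔS, ΔL, ΔJ fail)
(d) forbidden (parity, ΔS, ΔL, ΔJ fail)
(e) forbidden (ΔJ fails)
(f) forbidden (parity, ΔL, ΔJ fail)
(g) allowed
(h) forbidden (parity fails)
(i) allowed
Total allowed: 2 of 9.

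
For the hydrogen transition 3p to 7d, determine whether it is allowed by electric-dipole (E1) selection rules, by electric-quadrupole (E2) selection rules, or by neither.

Δl = 2 − 1 = +1; l_i + l_f = 3.
E1 (Δl = ±1): satisfied.
E2 (Δl = 0,±2, l_i+l_f ≥ 2): not satisfied.

E1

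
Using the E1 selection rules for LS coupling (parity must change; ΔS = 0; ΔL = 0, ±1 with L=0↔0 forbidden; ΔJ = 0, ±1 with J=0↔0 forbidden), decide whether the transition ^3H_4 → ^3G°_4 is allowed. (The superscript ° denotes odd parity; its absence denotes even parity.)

Initial level: S=1, L=5, J=4, parity even. Final level: S=1, L=4, J=4, parity odd.
ΔS = 0: S: 1 → 1 — passes.
ΔL = 0, ±1 (not L=0↔0): L: 5 → 4, ΔL = -1 — passes.
Parity must change: even → odd — passes.
ΔJ = 0, ±1 (not J=0↔0): J: 4 → 4, ΔJ = +0 — passes.
All four E1 rules are satisfied.

allowed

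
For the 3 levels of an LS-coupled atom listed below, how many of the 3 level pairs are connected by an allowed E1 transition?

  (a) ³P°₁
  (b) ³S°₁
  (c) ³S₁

1

(a)–(b): forbidden (parity).
(a)–(c): allowed.
(b)–(c): forbidden (ΔL).
Allowed pairs: 1 of 3.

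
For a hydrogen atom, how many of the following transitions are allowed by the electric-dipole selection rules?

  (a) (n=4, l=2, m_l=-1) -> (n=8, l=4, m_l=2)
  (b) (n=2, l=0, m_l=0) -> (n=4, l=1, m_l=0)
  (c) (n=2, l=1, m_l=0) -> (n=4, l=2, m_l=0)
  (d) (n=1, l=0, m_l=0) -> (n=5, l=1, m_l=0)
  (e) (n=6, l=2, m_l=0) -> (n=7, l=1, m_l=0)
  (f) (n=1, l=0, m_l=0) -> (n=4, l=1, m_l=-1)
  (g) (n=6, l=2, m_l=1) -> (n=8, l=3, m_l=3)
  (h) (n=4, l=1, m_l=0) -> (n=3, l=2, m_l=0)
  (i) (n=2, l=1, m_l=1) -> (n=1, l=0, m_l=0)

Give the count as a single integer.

7

(a) forbidden — Δl = +2 (E1 requires Δl = ±1); Δm_l = +3 (E1 requires Δm_l = 0, ±1)
(b) allowed
(c) allowed
(d) allowed
(e) allowed
(f) allowed
(g) forbidden — Δm_l = +2 (E1 requires Δm_l = 0, ±1)
(h) allowed
(i) allowed
Total allowed: 7 of 9.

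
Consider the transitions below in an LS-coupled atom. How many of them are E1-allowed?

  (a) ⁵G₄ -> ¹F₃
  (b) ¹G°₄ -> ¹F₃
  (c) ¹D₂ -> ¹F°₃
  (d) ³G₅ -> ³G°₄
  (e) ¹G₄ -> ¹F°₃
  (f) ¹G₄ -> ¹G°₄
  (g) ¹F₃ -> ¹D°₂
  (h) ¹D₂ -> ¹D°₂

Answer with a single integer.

(a) forbidden (parity, ΔS fail)
(b) allowed
(c) allowed
(d) allowed
(e) allowed
(f) allowed
(g) allowed
(h) allowed
Total allowed: 7 of 8.

7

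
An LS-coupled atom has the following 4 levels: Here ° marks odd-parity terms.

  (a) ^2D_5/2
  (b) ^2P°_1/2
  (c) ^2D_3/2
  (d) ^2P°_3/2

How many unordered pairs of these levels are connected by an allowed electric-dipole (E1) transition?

(a)–(b): forbidden (ΔJ).
(a)–(c): forbidden (parity).
(a)–(d): allowed.
(b)–(c): allowed.
(b)–(d): forbidden (parity).
(c)–(d): allowed.
Allowed pairs: 3 of 6.

3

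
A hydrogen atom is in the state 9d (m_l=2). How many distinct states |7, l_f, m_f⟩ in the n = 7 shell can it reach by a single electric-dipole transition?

4

E1 requires Δl = ±1, so l_f ∈ {1, 3}; with 0 ≤ l_f ≤ n_f−1 = 6, the allowed l_f values are {1, 3}.
For l_f = 1: m_f ∈ {m_i−1, m_i, m_i+1} ∩ [−1, 1] = {1} → 1 state.
For l_f = 3: m_f ∈ {m_i−1, m_i, m_i+1} ∩ [−3, 3] = {1, 2, 3} → 3 states.
Total: 4.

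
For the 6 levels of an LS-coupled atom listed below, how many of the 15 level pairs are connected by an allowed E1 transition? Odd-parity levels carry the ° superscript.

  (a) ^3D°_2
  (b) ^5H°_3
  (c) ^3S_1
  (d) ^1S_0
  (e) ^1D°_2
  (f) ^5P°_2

(a)–(b): forbidden (parity, ΔS, ΔL).
(a)–(c): forbidden (ΔL).
(a)–(d): forbidden (ΔS, ΔL, ΔJ).
(a)–(e): forbidden (parity, ΔS).
(a)–(f): forbidden (parity, ΔS).
(b)–(c): forbidden (ΔS, ΔL, ΔJ).
(b)–(d): forbidden (ΔS, ΔL, ΔJ).
(b)–(e): forbidden (parity, ΔS, ΔL).
(b)–(f): forbidden (parity, ΔL).
(c)–(d): forbidden (parity, ΔS, ΔL).
(c)–(e): forbidden (ΔS, ΔL).
(c)–(f): forbidden (ΔS).
(d)–(e): forbidden (ΔL, ΔJ).
(d)–(f): forbidden (ΔS, ΔJ).
(e)–(f): forbidden (parity, ΔS).
Allowed pairs: 0 of 15.

0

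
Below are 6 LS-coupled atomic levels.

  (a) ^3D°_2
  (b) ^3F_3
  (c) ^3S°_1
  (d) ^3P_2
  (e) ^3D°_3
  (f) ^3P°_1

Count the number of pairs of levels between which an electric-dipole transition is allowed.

(a)–(b): allowed.
(a)–(c): forbidden (parity, ΔL).
(a)–(d): allowed.
(a)–(e): forbidden (parity).
(a)–(f): forbidden (parity).
(b)–(c): forbidden (ΔL, ΔJ).
(b)–(d): forbidden (parity, ΔL).
(b)–(e): allowed.
(b)–(f): forbidden (ΔL, ΔJ).
(c)–(d): allowed.
(c)–(e): forbidden (parity, ΔL, ΔJ).
(c)–(f): forbidden (parity).
(d)–(e): allowed.
(d)–(f): allowed.
(e)–(f): forbidden (parity, ΔJ).
Allowed pairs: 6 of 15.

6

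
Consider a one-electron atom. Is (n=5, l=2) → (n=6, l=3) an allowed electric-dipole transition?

Δl = 3 − 2 = +1; the E1 rule Δl = ±1 is ok.
All E1 selection rules are satisfied.

allowed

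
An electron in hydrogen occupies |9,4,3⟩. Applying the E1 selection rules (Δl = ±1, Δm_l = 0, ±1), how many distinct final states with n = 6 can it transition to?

E1 requires Δl = ±1, so l_f ∈ {3, 5}; with 0 ≤ l_f ≤ n_f−1 = 5, the allowed l_f values are {3, 5}.
For l_f = 3: m_f ∈ {m_i−1, m_i, m_i+1} ∩ [−3, 3] = {2, 3} → 2 states.
For l_f = 5: m_f ∈ {m_i−1, m_i, m_i+1} ∩ [−5, 5] = {2, 3, 4} → 3 states.
Total: 5.

5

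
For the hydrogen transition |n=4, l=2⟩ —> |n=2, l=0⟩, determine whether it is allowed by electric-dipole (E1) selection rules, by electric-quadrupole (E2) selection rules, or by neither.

E2

Δl = 0 − 2 = -2; l_i + l_f = 2.
E1 (Δl = ±1): not satisfied.
E2 (Δl = 0,±2, l_i+l_f ≥ 2): satisfied.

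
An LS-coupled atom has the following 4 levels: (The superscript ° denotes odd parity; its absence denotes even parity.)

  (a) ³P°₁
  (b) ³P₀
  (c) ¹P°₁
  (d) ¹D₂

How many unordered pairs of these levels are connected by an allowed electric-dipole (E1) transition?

2

(a)–(b): allowed.
(a)–(c): forbidden (parity, ΔS).
(a)–(d): forbidden (ΔS).
(b)–(c): forbidden (ΔS).
(b)–(d): forbidden (parity, ΔS, ΔJ).
(c)–(d): allowed.
Allowed pairs: 2 of 6.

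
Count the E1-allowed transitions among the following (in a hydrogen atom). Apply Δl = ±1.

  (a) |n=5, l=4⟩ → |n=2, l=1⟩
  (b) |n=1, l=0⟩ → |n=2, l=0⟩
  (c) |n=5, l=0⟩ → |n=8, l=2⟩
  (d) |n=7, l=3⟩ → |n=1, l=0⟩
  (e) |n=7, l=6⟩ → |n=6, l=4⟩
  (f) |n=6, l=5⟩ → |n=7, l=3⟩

(a) forbidden — Δl = -3 (E1 requires Δl = ±1)
(b) forbidden — Δl = +0 (E1 requires Δl = ±1)
(c) forbidden — Δl = +2 (E1 requires Δl = ±1)
(d) forbidden — Δl = -3 (E1 requires Δl = ±1)
(e) forbidden — Δl = -2 (E1 requires Δl = ±1)
(f) forbidden — Δl = -2 (E1 requires Δl = ±1)
Total allowed: 0 of 6.

0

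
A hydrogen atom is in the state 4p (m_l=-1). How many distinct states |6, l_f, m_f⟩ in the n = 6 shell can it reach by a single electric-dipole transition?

4

E1 requires Δl = ±1, so l_f ∈ {0, 2}; with 0 ≤ l_f ≤ n_f−1 = 5, the allowed l_f values are {0, 2}.
For l_f = 0: m_f ∈ {m_i−1, m_i, m_i+1} ∩ [−0, 0] = {0} → 1 state.
For l_f = 2: m_f ∈ {m_i−1, m_i, m_i+1} ∩ [−2, 2] = {-2, -1, 0} → 3 states.
Total: 4.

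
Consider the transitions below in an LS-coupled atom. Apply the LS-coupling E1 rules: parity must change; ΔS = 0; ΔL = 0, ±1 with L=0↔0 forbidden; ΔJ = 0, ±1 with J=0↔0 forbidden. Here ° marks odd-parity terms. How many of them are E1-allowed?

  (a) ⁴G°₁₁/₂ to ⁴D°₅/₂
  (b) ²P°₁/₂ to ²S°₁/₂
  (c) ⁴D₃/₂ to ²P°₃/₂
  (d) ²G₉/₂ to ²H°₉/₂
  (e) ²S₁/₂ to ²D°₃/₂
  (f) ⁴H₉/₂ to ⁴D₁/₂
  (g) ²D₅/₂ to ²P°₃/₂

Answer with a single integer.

(a) forbidden (parity, ΔL, ΔJ fail)
(b) forbidden (parity fails)
(c) forbidden (ΔS fails)
(d) allowed
(e) forbidden (ΔL fails)
(f) forbidden (parity, ΔL, ΔJ fail)
(g) allowed
Total allowed: 2 of 7.

2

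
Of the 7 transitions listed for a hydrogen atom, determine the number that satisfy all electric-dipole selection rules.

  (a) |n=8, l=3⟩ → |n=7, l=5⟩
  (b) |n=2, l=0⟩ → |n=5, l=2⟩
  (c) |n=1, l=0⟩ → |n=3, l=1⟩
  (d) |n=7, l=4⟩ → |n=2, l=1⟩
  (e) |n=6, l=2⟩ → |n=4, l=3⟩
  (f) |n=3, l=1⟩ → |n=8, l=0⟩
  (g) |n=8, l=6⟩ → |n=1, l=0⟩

(a) forbidden — Δl = +2 (E1 requires Δl = ±1)
(b) forbidden — Δl = +2 (E1 requires Δl = ±1)
(c) allowed
(d) forbidden — Δl = -3 (E1 requires Δl = ±1)
(e) allowed
(f) allowed
(g) forbidden — Δl = -6 (E1 requires Δl = ±1)
Total allowed: 3 of 7.

3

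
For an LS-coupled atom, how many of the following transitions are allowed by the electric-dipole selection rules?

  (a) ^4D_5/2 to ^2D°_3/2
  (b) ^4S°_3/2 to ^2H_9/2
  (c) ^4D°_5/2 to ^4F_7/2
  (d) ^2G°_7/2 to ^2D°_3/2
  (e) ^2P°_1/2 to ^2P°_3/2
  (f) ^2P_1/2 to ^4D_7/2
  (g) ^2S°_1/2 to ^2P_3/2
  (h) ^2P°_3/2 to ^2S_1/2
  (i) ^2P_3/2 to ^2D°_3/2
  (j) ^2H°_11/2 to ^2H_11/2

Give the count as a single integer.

5

(a) forbidden (ΔS fails)
(b) forbidden (ΔS, ΔL, ΔJ fail)
(c) allowed
(d) forbidden (parity, ΔL, ΔJ fail)
(e) forbidden (parity fails)
(f) forbidden (parity, ΔS, ΔJ fail)
(g) allowed
(h) allowed
(i) allowed
(j) allowed
Total allowed: 5 of 10.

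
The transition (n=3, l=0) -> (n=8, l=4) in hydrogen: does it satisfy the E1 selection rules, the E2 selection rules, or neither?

neither

Δl = 4 − 0 = +4; l_i + l_f = 4.
E1 (Δl = ±1): not satisfied.
E2 (Δl = 0,±2, l_i+l_f ≥ 2): not satisfied.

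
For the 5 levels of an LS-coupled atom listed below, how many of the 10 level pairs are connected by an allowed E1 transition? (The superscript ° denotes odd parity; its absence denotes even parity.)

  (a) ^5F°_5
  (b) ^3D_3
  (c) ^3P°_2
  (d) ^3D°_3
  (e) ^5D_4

(a)–(b): forbidden (ΔS, ΔJ).
(a)–(c): forbidden (parity, ΔS, ΔL, ΔJ).
(a)–(d): forbidden (parity, ΔS, ΔJ).
(a)–(e): allowed.
(b)–(c): allowed.
(b)–(d): allowed.
(b)–(e): forbidden (parity, ΔS).
(c)–(d): forbidden (parity).
(c)–(e): forbidden (ΔS, ΔJ).
(d)–(e): forbidden (ΔS).
Allowed pairs: 3 of 10.

3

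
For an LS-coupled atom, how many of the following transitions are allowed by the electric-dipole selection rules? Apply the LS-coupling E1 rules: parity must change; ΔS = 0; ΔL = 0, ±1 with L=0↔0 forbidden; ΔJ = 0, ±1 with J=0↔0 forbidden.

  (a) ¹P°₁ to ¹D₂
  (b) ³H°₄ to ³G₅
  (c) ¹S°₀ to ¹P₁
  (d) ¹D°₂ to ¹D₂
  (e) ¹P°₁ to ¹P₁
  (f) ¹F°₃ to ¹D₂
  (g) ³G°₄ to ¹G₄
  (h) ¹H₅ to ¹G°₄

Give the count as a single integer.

(a) allowed
(b) allowed
(c) allowed
(d) allowed
(e) allowed
(f) allowed
(g) forbidden (ΔS fails)
(h) allowed
Total allowed: 7 of 8.

7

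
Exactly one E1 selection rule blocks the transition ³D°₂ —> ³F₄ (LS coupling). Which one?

Initial level: S=1, L=2, J=2, parity odd. Final level: S=1, L=3, J=4, parity even.
Parity must change: odd → even — satisfied.
ΔS = 0: S: 1 → 1 — satisfied.
ΔL = 0, ±1 (not L=0↔0): L: 2 → 3, ΔL = +1 — satisfied.
ΔJ = 0, ±1 (not J=0↔0): J: 2 → 4, ΔJ = +2 — violated.

the ΔJ = 0, ±1 rule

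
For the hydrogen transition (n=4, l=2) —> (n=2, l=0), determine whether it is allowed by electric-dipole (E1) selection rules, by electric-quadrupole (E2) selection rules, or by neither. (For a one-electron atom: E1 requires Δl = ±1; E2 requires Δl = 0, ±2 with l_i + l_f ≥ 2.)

Δl = 0 − 2 = -2; l_i + l_f = 2.
E1 (Δl = ±1): not satisfied.
E2 (Δl = 0,±2, l_i+l_f ≥ 2): satisfied.

E2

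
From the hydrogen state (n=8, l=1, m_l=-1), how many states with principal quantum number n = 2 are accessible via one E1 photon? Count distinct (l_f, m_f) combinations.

1

E1 requires Δl = ±1, so l_f ∈ {0, 2}; with 0 ≤ l_f ≤ n_f−1 = 1, the allowed l_f values are {0}.
For l_f = 0: m_f ∈ {m_i−1, m_i, m_i+1} ∩ [−0, 0] = {0} → 1 state.
Total: 1.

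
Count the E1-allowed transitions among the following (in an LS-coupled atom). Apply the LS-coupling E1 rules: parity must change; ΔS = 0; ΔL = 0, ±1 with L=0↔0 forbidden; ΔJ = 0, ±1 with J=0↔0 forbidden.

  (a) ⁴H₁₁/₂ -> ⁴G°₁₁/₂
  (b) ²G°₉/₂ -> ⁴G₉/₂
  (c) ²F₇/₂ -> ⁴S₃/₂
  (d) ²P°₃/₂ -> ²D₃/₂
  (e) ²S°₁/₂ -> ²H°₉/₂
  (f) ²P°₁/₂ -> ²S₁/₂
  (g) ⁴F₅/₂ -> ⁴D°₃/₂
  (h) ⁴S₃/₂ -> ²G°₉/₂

4

(a) allowed
(b) forbidden (ΔS fails)
(c) forbidden (parity, ΔS, ΔL, ΔJ fail)
(d) allowed
(e) forbidden (parity, ΔL, ΔJ fail)
(f) allowed
(g) allowed
(h) forbidden (ΔS, ΔL, ΔJ fail)
Total allowed: 4 of 8.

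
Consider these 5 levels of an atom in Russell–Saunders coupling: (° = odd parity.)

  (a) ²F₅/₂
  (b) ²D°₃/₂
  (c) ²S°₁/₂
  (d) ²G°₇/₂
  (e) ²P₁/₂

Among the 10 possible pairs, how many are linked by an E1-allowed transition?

4

(a)–(b): allowed.
(a)–(c): forbidden (ΔL, ΔJ).
(a)–(d): allowed.
(a)–(e): forbidden (parity, ΔL, ΔJ).
(b)–(c): forbidden (parity, ΔL).
(b)–(d): forbidden (parity, ΔL, ΔJ).
(b)–(e): allowed.
(c)–(d): forbidden (parity, ΔL, ΔJ).
(c)–(e): allowed.
(d)–(e): forbidden (ΔL, ΔJ).
Allowed pairs: 4 of 10.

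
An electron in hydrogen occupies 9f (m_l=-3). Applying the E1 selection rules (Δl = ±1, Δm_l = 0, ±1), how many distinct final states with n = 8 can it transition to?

E1 requires Δl = ±1, so l_f ∈ {2, 4}; with 0 ≤ l_f ≤ n_f−1 = 7, the allowed l_f values are {2, 4}.
For l_f = 2: m_f ∈ {m_i−1, m_i, m_i+1} ∩ [−2, 2] = {-2} → 1 state.
For l_f = 4: m_f ∈ {m_i−1, m_i, m_i+1} ∩ [−4, 4] = {-4, -3, -2} → 3 states.
Total: 4.

4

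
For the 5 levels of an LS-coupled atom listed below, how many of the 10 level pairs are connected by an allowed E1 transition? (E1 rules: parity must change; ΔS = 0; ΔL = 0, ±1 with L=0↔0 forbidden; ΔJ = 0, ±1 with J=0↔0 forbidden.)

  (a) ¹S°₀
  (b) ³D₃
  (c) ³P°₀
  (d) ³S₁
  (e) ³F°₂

2

(a)–(b): forbidden (ΔS, ΔL, ΔJ).
(a)–(c): forbidden (parity, ΔS, ΔJ).
(a)–(d): forbidden (ΔS, ΔL).
(a)–(e): forbidden (parity, ΔS, ΔL, ΔJ).
(b)–(c): forbidden (ΔJ).
(b)–(d): forbidden (parity, ΔL, ΔJ).
(b)–(e): allowed.
(c)–(d): allowed.
(c)–(e): forbidden (parity, ΔL, ΔJ).
(d)–(e): forbidden (ΔL).
Allowed pairs: 2 of 10.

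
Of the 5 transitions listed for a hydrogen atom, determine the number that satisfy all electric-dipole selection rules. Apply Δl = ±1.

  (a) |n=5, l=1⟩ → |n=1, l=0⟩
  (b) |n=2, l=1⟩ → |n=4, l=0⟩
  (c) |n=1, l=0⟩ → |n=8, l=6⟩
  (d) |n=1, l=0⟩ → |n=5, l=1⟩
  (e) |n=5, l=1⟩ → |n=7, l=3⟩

3

(a) allowed
(b) allowed
(c) forbidden — Δl = +6 (E1 requires Δl = ±1)
(d) allowed
(e) forbidden — Δl = +2 (E1 requires Δl = ±1)
Total allowed: 3 of 5.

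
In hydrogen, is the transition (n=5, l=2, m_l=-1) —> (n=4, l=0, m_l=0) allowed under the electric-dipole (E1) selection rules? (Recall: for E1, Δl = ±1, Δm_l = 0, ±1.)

forbidden

Initial l = 2, final l = 0, so Δl = -2. E1 requires Δl = ±1: ✗.
Δm_l = 0 − (-1) = +1. E1 requires Δm_l = 0, ±1: ✓.
The transition is electric-dipole forbidden.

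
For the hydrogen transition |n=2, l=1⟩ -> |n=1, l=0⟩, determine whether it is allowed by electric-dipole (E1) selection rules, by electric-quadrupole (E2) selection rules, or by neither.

E1

Δl = 0 − 1 = -1; l_i + l_f = 1.
E1 (Δl = ±1): satisfied.
E2 (Δl = 0,±2, l_i+l_f ≥ 2): not satisfied.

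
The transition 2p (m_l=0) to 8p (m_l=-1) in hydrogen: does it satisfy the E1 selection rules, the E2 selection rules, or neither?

E2

Δl = 1 − 1 = +0; l_i + l_f = 2.
Δm_l = -1.
E1 (Δl = ±1, |Δm_l| ≤ 1): not satisfied.
E2 (Δl = 0,±2, l_i+l_f ≥ 2, |Δm_l| ≤ 2): satisfied.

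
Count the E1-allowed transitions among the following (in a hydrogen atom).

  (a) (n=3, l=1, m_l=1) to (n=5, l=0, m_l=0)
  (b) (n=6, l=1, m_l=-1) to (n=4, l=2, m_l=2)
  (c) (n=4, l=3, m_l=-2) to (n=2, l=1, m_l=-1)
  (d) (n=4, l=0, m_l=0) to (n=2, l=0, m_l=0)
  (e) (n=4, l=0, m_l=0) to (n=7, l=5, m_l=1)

1

(a) allowed
(b) forbidden — Δm_l = +3 (E1 requires Δm_l = 0, ±1)
(c) forbidden — Δl = -2 (E1 requires Δl = ±1)
(d) forbidden — Δl = +0 (E1 requires Δl = ±1)
(e) forbidden — Δl = +5 (E1 requires Δl = ±1)
Total allowed: 1 of 5.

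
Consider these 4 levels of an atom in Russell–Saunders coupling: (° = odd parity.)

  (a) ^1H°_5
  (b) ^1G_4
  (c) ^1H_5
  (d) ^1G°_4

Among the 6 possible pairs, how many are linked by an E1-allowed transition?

4

(a)–(b): allowed.
(a)–(c): allowed.
(a)–(d): forbidden (parity).
(b)–(c): forbidden (parity).
(b)–(d): allowed.
(c)–(d): allowed.
Allowed pairs: 4 of 6.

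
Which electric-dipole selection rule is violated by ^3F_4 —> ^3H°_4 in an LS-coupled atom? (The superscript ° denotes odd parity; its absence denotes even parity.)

Initial level: S=1, L=3, J=4, parity even. Final level: S=1, L=5, J=4, parity odd.
Parity must change: even → odd — satisfied.
ΔS = 0: S: 1 → 1 — satisfied.
ΔL = 0, ±1 (not L=0↔0): L: 3 → 5, ΔL = +2 — violated.
ΔJ = 0, ±1 (not J=0↔0): J: 4 → 4, ΔJ = +0 — satisfied.

the ΔL = 0, ±1 rule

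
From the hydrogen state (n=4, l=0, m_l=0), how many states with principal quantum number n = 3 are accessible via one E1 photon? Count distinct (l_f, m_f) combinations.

E1 requires Δl = ±1, so l_f ∈ {-1, 1}; with 0 ≤ l_f ≤ n_f−1 = 2, the allowed l_f values are {1}.
For l_f = 1: m_f ∈ {m_i−1, m_i, m_i+1} ∩ [−1, 1] = {-1, 0, 1} → 3 states.
Total: 3.

3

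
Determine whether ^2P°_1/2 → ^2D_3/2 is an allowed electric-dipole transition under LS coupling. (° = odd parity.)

Reading off the term symbols: S 1/2→1/2, L 1→2, J 1/2→3/2, parity odd→even.
Parity must change: odd → even — passes.
ΔS = 0: S: 1/2 → 1/2 — passes.
ΔL = 0, ±1 (not L=0↔0): L: 1 → 2, ΔL = +1 — passes.
ΔJ = 0, ±1 (not J=0↔0): J: 1/2 → 3/2, ΔJ = +1 — passes.
All four E1 rules are satisfied.

allowed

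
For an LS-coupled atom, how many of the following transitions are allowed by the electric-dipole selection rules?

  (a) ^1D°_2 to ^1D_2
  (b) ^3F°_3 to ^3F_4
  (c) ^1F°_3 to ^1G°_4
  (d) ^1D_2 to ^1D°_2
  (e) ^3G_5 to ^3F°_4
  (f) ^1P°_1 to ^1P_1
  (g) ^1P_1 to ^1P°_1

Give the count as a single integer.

6

(a) allowed
(b) allowed
(c) forbidden (parity fails)
(d) allowed
(e) allowed
(f) allowed
(g) allowed
Total allowed: 6 of 7.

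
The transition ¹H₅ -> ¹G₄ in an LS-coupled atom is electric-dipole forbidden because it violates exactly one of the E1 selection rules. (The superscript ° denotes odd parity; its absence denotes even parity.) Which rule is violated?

parity

Initial level: S=0, L=5, J=5, parity even. Final level: S=0, L=4, J=4, parity even.
Parity must change: even → even — ✗.
ΔS = 0: S: 0 → 0 — ✓.
ΔL = 0, ±1 (not L=0↔0): L: 5 → 4, ΔL = -1 — ✓.
ΔJ = 0, ±1 (not J=0↔0): J: 5 → 4, ΔJ = -1 — ✓.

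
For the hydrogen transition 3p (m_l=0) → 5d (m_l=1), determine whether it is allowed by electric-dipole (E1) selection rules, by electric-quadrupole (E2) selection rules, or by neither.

E1

Δl = 2 − 1 = +1; l_i + l_f = 3.
Δm_l = +1.
E1 (Δl = ±1, |Δm_l| ≤ 1): satisfied.
E2 (Δl = 0,±2, l_i+l_f ≥ 2, |Δm_l| ≤ 2): not satisfied.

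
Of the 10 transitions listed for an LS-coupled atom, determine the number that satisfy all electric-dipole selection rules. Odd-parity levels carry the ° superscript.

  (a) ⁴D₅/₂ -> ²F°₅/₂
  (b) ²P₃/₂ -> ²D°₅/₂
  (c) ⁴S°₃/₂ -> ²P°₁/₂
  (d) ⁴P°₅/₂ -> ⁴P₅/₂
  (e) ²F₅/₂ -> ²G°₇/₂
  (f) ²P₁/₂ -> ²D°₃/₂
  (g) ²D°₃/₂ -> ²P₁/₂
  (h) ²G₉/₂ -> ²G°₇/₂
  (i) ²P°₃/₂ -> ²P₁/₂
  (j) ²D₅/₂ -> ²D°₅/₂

8

(a) forbidden (ΔS fails)
(b) allowed
(c) forbidden (parity, ΔS fail)
(d) allowed
(e) allowed
(f) allowed
(g) allowed
(h) allowed
(i) allowed
(j) allowed
Total allowed: 8 of 10.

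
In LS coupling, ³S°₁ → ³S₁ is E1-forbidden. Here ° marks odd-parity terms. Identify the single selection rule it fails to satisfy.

Parity must change: odd → even — ✓.
ΔS = 0: S: 1 → 1 — ✓.
ΔL = 0, ±1 (not L=0↔0): L: 0 → 0, ΔL = +0 — ✗.
ΔJ = 0, ±1 (not J=0↔0): J: 1 → 1, ΔJ = +0 — ✓.

the L=0 ↔ L=0 exclusion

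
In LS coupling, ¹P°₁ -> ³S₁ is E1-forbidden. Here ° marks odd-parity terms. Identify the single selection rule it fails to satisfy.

the ΔS = 0 rule

Initial level: S=0, L=1, J=1, parity odd. Final level: S=1, L=0, J=1, parity even.
Parity must change: odd → even — ✓.
ΔL = 0, ±1 (not L=0↔0): L: 1 → 0, ΔL = -1 — ✓.
ΔS = 0: S: 0 → 1 — ✗.
ΔJ = 0, ±1 (not J=0↔0): J: 1 → 1, ΔJ = +0 — ✓.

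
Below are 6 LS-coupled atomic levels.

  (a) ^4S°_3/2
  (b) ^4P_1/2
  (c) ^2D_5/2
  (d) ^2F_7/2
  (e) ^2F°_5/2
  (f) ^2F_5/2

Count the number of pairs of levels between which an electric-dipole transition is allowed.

(a)–(b): allowed.
(a)–(c): forbidden (ΔS, ΔL).
(a)–(d): forbidden (ΔS, ΔL, ΔJ).
(a)–(e): forbidden (parity, ΔS, ΔL).
(a)–(f): forbidden (ΔS, ΔL).
(b)–(c): forbidden (parity, ΔS, ΔJ).
(b)–(d): forbidden (parity, ΔS, ΔL, ΔJ).
(b)–(e): forbidden (ΔS, ΔL, ΔJ).
(b)–(f): forbidden (parity, ΔS, ΔL, ΔJ).
(c)–(d): forbidden (parity).
(c)–(e): allowed.
(c)–(f): forbidden (parity).
(d)–(e): allowed.
(d)–(f): forbidden (parity).
(e)–(f): allowed.
Allowed pairs: 4 of 15.

4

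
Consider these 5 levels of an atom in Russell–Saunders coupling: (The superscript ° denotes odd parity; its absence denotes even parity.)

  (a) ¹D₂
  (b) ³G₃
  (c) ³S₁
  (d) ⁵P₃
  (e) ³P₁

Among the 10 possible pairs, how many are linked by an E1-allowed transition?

0

(a)–(b): forbidden (parity, ΔS, ΔL).
(a)–(c): forbidden (parity, ΔS, ΔL).
(a)–(d): forbidden (parity, ΔS).
(a)–(e): forbidden (parity, ΔS).
(b)–(c): forbidden (parity, ΔL, ΔJ).
(b)–(d): forbidden (parity, ΔS, ΔL).
(b)–(e): forbidden (parity, ΔL, ΔJ).
(c)–(d): forbidden (parity, ΔS, ΔJ).
(c)–(e): forbidden (parity).
(d)–(e): forbidden (parity, ΔS, ΔJ).
Allowed pairs: 0 of 10.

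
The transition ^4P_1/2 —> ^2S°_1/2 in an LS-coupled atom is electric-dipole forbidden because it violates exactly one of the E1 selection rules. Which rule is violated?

the ΔS = 0 rule

Initial level: S=3/2, L=1, J=1/2, parity even. Final level: S=1/2, L=0, J=1/2, parity odd.
Parity must change: even → odd — ok.
ΔS = 0: S: 3/2 → 1/2 — fails.
ΔL = 0, ±1 (not L=0↔0): L: 1 → 0, ΔL = -1 — ok.
ΔJ = 0, ±1 (not J=0↔0): J: 1/2 → 1/2, ΔJ = +0 — ok.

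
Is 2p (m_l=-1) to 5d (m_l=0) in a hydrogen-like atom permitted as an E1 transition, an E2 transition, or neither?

Δl = 2 − 1 = +1; l_i + l_f = 3.
Δm_l = +1.
E1 (Δl = ±1, |Δm_l| ≤ 1): satisfied.
E2 (Δl = 0,±2, l_i+l_f ≥ 2, |Δm_l| ≤ 2): not satisfied.

E1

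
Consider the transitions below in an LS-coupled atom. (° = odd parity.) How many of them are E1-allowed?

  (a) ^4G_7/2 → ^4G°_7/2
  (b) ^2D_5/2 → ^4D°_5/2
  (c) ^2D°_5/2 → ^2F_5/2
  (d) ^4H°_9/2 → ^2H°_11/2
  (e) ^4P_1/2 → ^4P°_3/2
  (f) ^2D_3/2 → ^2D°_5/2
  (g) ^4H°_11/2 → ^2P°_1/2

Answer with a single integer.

(a) allowed
(b) forbidden (ΔS fails)
(c) allowed
(d) forbidden (parity, ΔS fail)
(e) allowed
(f) allowed
(g) forbidden (parity, ΔS, ΔL, ΔJ fail)
Total allowed: 4 of 7.

4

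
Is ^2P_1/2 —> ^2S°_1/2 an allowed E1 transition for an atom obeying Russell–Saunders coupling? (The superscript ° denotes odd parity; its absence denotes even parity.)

allowed

Initial level: S=1/2, L=1, J=1/2, parity even. Final level: S=1/2, L=0, J=1/2, parity odd.
Parity must change: even → odd — ✓.
ΔL = 0, ±1 (not L=0↔0): L: 1 → 0, ΔL = -1 — ✓.
ΔJ = 0, ±1 (not J=0↔0): J: 1/2 → 1/2, ΔJ = +0 — ✓.
ΔS = 0: S: 1/2 → 1/2 — ✓.
All four E1 rules are satisfied.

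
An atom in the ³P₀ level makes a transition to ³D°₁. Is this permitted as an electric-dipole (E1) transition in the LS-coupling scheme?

allowed

Reading off the term symbols: S 1→1, L 1→2, J 0→1, parity even→odd.
Parity must change: even → odd — satisfied.
ΔS = 0: S: 1 → 1 — satisfied.
ΔL = 0, ±1 (not L=0↔0): L: 1 → 2, ΔL = +1 — satisfied.
ΔJ = 0, ±1 (not J=0↔0): J: 0 → 1, ΔJ = +1 — satisfied.
All four E1 rules are satisfied.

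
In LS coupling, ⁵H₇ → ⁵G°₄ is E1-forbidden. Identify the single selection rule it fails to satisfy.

the ΔJ = 0, ±1 rule

Initial level: S=2, L=5, J=7, parity even. Final level: S=2, L=4, J=4, parity odd.
Parity must change: even → odd — ✓.
ΔS = 0: S: 2 → 2 — ✓.
ΔL = 0, ±1 (not L=0↔0): L: 5 → 4, ΔL = -1 — ✓.
ΔJ = 0, ±1 (not J=0↔0): J: 7 → 4, ΔJ = -3 — ✗.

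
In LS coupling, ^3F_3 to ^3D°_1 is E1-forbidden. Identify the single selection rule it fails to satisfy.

Reading off the term symbols: S 1→1, L 3→2, J 3→1, parity even→odd.
Parity must change: even → odd — ✓.
ΔS = 0: S: 1 → 1 — ✓.
ΔL = 0, ±1 (not L=0↔0): L: 3 → 2, ΔL = -1 — ✓.
ΔJ = 0, ±1 (not J=0↔0): J: 3 → 1, ΔJ = -2 — ✗.

the ΔJ = 0, ±1 rule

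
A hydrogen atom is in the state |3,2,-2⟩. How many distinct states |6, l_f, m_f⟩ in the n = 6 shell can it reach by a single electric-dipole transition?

4

E1 requires Δl = ±1, so l_f ∈ {1, 3}; with 0 ≤ l_f ≤ n_f−1 = 5, the allowed l_f values are {1, 3}.
For l_f = 1: m_f ∈ {m_i−1, m_i, m_i+1} ∩ [−1, 1] = {-1} → 1 state.
For l_f = 3: m_f ∈ {m_i−1, m_i, m_i+1} ∩ [−3, 3] = {-3, -2, -1} → 3 states.
Total: 4.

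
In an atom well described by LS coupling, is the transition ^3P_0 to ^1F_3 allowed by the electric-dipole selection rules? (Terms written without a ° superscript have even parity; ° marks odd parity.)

forbidden

ΔL = 0, ±1 (not L=0↔0): L: 1 → 3, ΔL = +2 — ✗.
ΔJ = 0, ±1 (not J=0↔0): J: 0 → 3, ΔJ = +3 — ✗.
ΔS = 0: S: 1 → 0 — ✗.
Parity must change: even → even — ✗.
Rule(s) violated: parity, ΔS, ΔL, ΔJ.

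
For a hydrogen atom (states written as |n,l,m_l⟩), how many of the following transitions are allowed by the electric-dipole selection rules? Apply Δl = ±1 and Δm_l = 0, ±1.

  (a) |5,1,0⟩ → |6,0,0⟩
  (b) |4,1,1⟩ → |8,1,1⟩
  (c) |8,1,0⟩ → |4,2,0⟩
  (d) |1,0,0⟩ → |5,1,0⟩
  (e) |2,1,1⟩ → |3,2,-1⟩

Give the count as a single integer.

(a) allowed
(b) forbidden — Δl = +0 (E1 requires Δl = ±1)
(c) allowed
(d) allowed
(e) forbidden — Δm_l = -2 (E1 requires Δm_l = 0, ±1)
Total allowed: 3 of 5.

3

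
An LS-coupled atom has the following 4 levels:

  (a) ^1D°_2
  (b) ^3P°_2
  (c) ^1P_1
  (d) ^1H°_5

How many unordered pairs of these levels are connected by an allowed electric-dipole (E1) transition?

1

(a)–(b): forbidden (parity, ΔS).
(a)–(c): allowed.
(a)–(d): forbidden (parity, ΔL, ΔJ).
(b)–(c): forbidden (ΔS).
(b)–(d): forbidden (parity, ΔS, ΔL, ΔJ).
(c)–(d): forbidden (ΔL, ΔJ).
Allowed pairs: 1 of 6.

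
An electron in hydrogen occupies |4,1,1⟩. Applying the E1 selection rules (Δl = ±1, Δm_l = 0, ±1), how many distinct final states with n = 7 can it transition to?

E1 requires Δl = ±1, so l_f ∈ {0, 2}; with 0 ≤ l_f ≤ n_f−1 = 6, the allowed l_f values are {0, 2}.
For l_f = 0: m_f ∈ {m_i−1, m_i, m_i+1} ∩ [−0, 0] = {0} → 1 state.
For l_f = 2: m_f ∈ {m_i−1, m_i, m_i+1} ∩ [−2, 2] = {0, 1, 2} → 3 states.
Total: 4.

4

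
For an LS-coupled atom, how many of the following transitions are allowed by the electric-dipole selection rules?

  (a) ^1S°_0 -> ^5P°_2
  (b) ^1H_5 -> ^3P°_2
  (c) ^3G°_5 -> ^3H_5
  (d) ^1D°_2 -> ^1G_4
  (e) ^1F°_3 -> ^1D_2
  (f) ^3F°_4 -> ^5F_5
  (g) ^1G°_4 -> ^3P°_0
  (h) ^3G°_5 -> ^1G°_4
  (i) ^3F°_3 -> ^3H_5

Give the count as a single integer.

2

(a) forbidden (parity, ΔS, ΔJ fail)
(b) forbidden (ΔS, ΔL, ΔJ fail)
(c) allowed
(d) forbidden (ΔL, ΔJ fail)
(e) allowed
(f) forbidden (ΔS fails)
(g) forbidden (parity, ΔS, ΔL, ΔJ fail)
(h) forbidden (parity, ΔS fail)
(i) forbidden (ΔL, ΔJ fail)
Total allowed: 2 of 9.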